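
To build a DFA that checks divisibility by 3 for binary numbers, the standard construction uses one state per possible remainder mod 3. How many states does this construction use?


Divisibility by 3 is tracked via the remainder mod 3: 0, 1, ..., 2
The construction assigns one state to each remainder
Number of remainders = 3

3


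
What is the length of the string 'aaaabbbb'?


String: 'aaaabbbb'
Counting characters:
  'a' appears 4 time(s)
  'b' appears 4 time(s)
Total length = 4 + 4 = 8

8


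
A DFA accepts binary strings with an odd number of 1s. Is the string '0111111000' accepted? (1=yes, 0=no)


DFA has 2 states: q_even (start, accept=no) and q_odd
Processing string '0111111000' character by character:
  Position 0: read '0', 1-count=0 -> q_even (no change)
  Position 1: read '1', 1-count=1 -> q_odd
  Position 2: read '1', 1-count=2 -> q_even
  Position 3: read '1', 1-count=3 -> q_odd
  Position 4: read '1', 1-count=4 -> q_even
  Position 5: read '1', 1-count=5 -> q_odd
  Position 6: read '1', 1-count=6 -> q_even
  Position 7: read '0', 1-count=6 -> q_even (no change)
  Position 8: read '0', 1-count=6 -> q_even (no change)
  Position 9: read '0', 1-count=6 -> q_even (no change)
Final state: q_even, total 1s = 6 (even); the DFA requires an odd count -> reject

0


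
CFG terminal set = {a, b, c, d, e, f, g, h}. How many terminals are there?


Terminal symbols: a, b, c, d, e, f, g, h
Counting each: a (#1), b (#2), c (#3), d (#4), e (#5), f (#6), g (#7), h (#8)
Total = 8

8


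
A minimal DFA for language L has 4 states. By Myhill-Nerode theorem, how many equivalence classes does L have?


Myhill-Nerode theorem:
Number of equivalence classes = number of states in minimal DFA
Minimal DFA states = 4
Therefore equivalence classes = 4

4


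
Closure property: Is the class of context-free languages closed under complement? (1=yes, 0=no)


CFL closure properties:
  Closed under: union, concatenation, Kleene star
  NOT closed under: intersection, complement
Operation 'complement' is in not-closed list -> No (not closed)

0


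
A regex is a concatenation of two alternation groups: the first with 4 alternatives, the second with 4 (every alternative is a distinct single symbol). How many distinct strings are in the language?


First group: 4 alternatives
Second group: 4 alternatives
Concatenation: each choice from group 1 pairs with each from group 2
Total = 4 x 4 = 16

16


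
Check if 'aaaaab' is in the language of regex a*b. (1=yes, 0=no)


Pattern: a*b
String: 'aaaaab'
Pattern requires: zero or more 'a's followed by exactly one 'b'
Found 5 leading 'a's
Remaining: 'b'
Remaining is exactly 'b' -> match
Result: 1

1


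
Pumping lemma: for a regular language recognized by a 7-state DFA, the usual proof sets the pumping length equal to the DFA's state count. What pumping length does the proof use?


Pumping lemma for regular languages (standard proof):
Take p = |Q|, the number of DFA states.
Any string of length >= |Q| passes through |Q|+1 states while reading its first |Q| symbols,
so by pigeonhole some state repeats, giving the loop that can be pumped.
Here |Q| = 7
Therefore the proof uses p = 7

7


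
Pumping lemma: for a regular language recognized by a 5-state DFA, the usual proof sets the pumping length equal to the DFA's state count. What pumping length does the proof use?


Pumping lemma for regular languages (standard proof):
Take p = |Q|, the number of DFA states.
Any string of length >= |Q| passes through |Q|+1 states while reading its first |Q| symbols,
so by pigeonhole some state repeats, giving the loop that can be pumped.
Here |Q| = 5
Therefore the proof uses p = 5

5


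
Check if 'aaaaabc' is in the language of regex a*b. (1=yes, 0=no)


Pattern: a*b
String: 'aaaaabc'
Pattern requires: zero or more 'a's followed by exactly one 'b'
Found 5 leading 'a's
Remaining: 'bc'
Remaining is not 'b' -> no match
Result: 0

0


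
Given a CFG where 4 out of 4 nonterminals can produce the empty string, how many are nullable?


Nonterminals: {S, A, B, C}
A nonterminal is nullable if it can derive epsilon
Counting nullable nonterminals: 4
Total nullable = 4

4


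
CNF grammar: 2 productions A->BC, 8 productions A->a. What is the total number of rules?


CNF allows two rule forms:
  A -> BC (binary): 2 rules
  A -> a (terminal): 8 rules
Total = 2 + 8 = 10

10


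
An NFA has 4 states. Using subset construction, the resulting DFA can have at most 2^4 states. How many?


NFA has 4 states
Subset construction: each DFA state = subset of NFA states
Maximum subsets = 2^4
2^4 = 16

16


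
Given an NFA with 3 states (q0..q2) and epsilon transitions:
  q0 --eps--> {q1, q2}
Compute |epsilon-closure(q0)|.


Starting from q0
Initialize closure = {q0}
Follow epsilon from q0 -> add q1
Follow epsilon from q0 -> add q2
Final closure: {q0, q1, q2}
Size = 3

3


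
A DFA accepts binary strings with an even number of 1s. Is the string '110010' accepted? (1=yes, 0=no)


DFA has 2 states: q_even (start, accept=yes) and q_odd
Processing string '110010' character by character:
  Position 0: read '1', 1-count=1 -> q_odd
  Position 1: read '1', 1-count=2 -> q_even
  Position 2: read '0', 1-count=2 -> q_even (no change)
  Position 3: read '0', 1-count=2 -> q_even (no change)
  Position 4: read '1', 1-count=3 -> q_odd
  Position 5: read '0', 1-count=3 -> q_odd (no change)
Final state: q_odd, total 1s = 3 (odd); the DFA requires an even count -> reject

0


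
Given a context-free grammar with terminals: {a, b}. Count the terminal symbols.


Terminal symbols: a, b
Counting each: a (#1), b (#2)
Total = 2

2


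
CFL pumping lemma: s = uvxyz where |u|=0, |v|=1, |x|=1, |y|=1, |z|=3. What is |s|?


|s| = |u| + |v| + |x| + |y| + |z|
= 0 + 1 + 1 + 1 + 3
= 1 + 1 + 4
= 2 + 4
= 6

6


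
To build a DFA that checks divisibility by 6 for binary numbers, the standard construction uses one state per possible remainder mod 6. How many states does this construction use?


Divisibility by 6 is tracked via the remainder mod 6: 0, 1, ..., 5
The construction assigns one state to each remainder
Number of remainders = 6

6


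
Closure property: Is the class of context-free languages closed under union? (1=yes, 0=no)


CFL closure properties:
  Closed under: union, concatenation, Kleene star
  NOT closed under: intersection, complement
Operation 'union' is in closed list -> Yes (closed)

1


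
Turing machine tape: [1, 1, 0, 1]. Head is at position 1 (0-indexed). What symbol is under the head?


Tape: [1, 1, 0, 1]
Positions: 0 1 2 3
Values:    1 1 0 1
Head at position 1
tape[1] = 1

1


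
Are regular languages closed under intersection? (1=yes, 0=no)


Regular languages are closed under:
- Union (DFA product construction)
- Intersection (DFA product construction)
- Complement (swap accept/reject states)
- Concatenation (NFA construction)
- Kleene star (NFA construction)
intersection is in this list
Therefore: closed

1


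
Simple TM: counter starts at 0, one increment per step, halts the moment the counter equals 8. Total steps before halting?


Counter starts at 0. Counting sequence:
  Step 1: counter = 1
  Step 2: counter = 2
  Step 3: counter = 3
  Step 4: counter = 4
  Step 5: counter = 5
  Step 6: counter = 6
  Step 7: counter = 7
  Step 8: counter = 8
Counter reached 8 -> halt
Total steps = 8

8


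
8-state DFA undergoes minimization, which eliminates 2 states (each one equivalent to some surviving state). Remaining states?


Original DFA: 8 states
Redundant states removed: 2
Minimized states = original - removed
= 8 - 2
= 6

6


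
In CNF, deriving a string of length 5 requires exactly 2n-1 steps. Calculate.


Chomsky Normal Form derivation:
String length n = 5
Each step either:
  - Splits a nonterminal into two (n-1 such steps)
  - Converts a nonterminal to terminal (n such steps)
Total = (n-1) + n = 2n - 1
= 2(5) - 1
= 10 - 1
= 9

9


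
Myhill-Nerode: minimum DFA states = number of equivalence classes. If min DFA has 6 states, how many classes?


Myhill-Nerode theorem:
Number of equivalence classes = number of states in minimal DFA
Minimal DFA states = 6
Therefore equivalence classes = 6

6


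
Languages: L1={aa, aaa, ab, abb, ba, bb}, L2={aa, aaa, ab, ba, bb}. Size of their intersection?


L1 = {aa, aaa, ab, abb, ba, bb}
L2 = {aa, aaa, ab, ba, bb}
Checking each string in L1 against L2:
  'aa': in L2? Yes
  'aaa': in L2? Yes
  'ab': in L2? Yes
  'abb': in L2? No
  'ba': in L2? Yes
  'bb': in L2? Yes
Intersection = {aa, aaa, ab, ba, bb}
|L1 ∩ L2| = 5

5


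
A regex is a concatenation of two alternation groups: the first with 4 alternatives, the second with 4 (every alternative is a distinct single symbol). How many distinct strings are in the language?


First group: 4 alternatives
Second group: 4 alternatives
Concatenation: each choice from group 1 pairs with each from group 2
Total = 4 x 4 = 16

16


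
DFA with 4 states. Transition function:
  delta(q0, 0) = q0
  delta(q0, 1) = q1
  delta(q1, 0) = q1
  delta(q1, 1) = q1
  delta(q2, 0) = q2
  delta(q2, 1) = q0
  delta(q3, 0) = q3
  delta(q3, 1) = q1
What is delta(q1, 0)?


Looking up transition function:
delta(q1, 0) in the table
Row: q1, Column: 0
Result: q1

q1


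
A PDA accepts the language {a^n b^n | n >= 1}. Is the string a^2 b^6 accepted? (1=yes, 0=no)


Language requires equal numbers of a's and b's
PDA pushes for each 'a', pops for each 'b'
Number of a's = 2
Number of b's = 6
2 != 6 -> Reject

0


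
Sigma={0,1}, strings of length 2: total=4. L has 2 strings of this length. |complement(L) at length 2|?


Alphabet: {0,1}
String length: 2
Total strings of length 2 = 2^2 = 4
Strings in L = 2
Complement = total - |L|
= 4 - 2
= 2

2


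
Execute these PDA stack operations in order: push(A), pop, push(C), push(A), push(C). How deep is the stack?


Tracing stack operations:
  push(A) -> stack = [A], depth=1
  pop -> removed A, stack = [], depth=0
  push(C) -> stack = [C], depth=1
  push(A) -> stack = [C,A], depth=2
  push(C) -> stack = [C,A,C], depth=3
Final depth = 3

3


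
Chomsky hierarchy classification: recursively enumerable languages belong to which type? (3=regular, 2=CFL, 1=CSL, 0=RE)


Chomsky hierarchy levels:
  Type 3: Regular (DFA/NFA/regex)
  Type 2: Context-free (PDA)
  Type 1: Context-sensitive
  Type 0: Recursively enumerable (TM)
'recursively enumerable' corresponds to Type 0

0


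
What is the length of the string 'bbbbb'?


String: 'bbbbb'
Counting characters:
  'b' appears 5 time(s)
Total length = 0 + 5 = 5

5


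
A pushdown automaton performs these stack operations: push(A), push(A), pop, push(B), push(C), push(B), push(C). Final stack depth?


Tracing stack operations:
  push(A) -> stack = [A], depth=1
  push(A) -> stack = [A,A], depth=2
  pop -> removed A, stack = [A], depth=1
  push(B) -> stack = [A,B], depth=2
  push(C) -> stack = [A,B,C], depth=3
  push(B) -> stack = [A,B,C,B], depth=4
  push(C) -> stack = [A,B,C,B,C], depth=5
Final depth = 5

5


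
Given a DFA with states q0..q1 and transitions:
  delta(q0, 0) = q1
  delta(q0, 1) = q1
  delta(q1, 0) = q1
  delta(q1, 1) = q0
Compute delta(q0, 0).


Looking up transition function:
delta(q0, 0) in the table
Row: q0, Column: 0
Result: q1

q1


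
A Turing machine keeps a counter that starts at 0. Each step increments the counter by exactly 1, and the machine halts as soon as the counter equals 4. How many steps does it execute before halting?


Counter starts at 0. Counting sequence:
  Step 1: counter = 1
  Step 2: counter = 2
  Step 3: counter = 3
  Step 4: counter = 4
Counter reached 4 -> halt
Total steps = 4

4


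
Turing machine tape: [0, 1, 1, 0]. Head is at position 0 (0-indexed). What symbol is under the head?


Tape: [0, 1, 1, 0]
Positions: 0 1 2 3
Values:    0 1 1 0
Head at position 0
tape[0] = 0

0


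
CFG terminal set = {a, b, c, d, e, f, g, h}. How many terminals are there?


Terminal symbols: a, b, c, d, e, f, g, h
Counting each: a (#1), b (#2), c (#3), d (#4), e (#5), f (#6), g (#7), h (#8)
Total = 8

8


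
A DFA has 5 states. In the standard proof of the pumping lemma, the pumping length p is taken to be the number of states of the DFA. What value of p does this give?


Pumping lemma for regular languages (standard proof):
Take p = |Q|, the number of DFA states.
Any string of length >= |Q| passes through |Q|+1 states while reading its first |Q| symbols,
so by pigeonhole some state repeats, giving the loop that can be pumped.
Here |Q| = 5
Therefore the proof uses p = 5

5


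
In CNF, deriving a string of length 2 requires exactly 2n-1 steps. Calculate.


Chomsky Normal Form derivation:
String length n = 2
Each step either:
  - Splits a nonterminal into two (n-1 such steps)
  - Converts a nonterminal to terminal (n such steps)
Total = (n-1) + n = 2n - 1
= 2(2) - 1
= 4 - 1
= 3

3


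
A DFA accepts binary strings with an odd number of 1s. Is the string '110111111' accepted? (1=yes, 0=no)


DFA has 2 states: q_even (start, accept=no) and q_odd
Processing string '110111111' character by character:
  Position 0: read '1', 1-count=1 -> q_odd
  Position 1: read '1', 1-count=2 -> q_even
  Position 2: read '0', 1-count=2 -> q_even (no change)
  Position 3: read '1', 1-count=3 -> q_odd
  Position 4: read '1', 1-count=4 -> q_even
  Position 5: read '1', 1-count=5 -> q_odd
  Position 6: read '1', 1-count=6 -> q_even
  Position 7: read '1', 1-count=7 -> q_odd
  Position 8: read '1', 1-count=8 -> q_even
Final state: q_even, total 1s = 8 (even); the DFA requires an odd count -> reject

0


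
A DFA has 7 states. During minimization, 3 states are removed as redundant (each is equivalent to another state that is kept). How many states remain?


Original DFA: 7 states
Redundant states removed: 3
Minimized states = original - removed
= 7 - 3
= 4

4


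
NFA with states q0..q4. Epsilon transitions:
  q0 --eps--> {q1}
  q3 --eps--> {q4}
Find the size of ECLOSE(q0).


Starting from q0
Initialize closure = {q0}
Follow epsilon from q0 -> add q1
Final closure: {q0, q1}
Size = 2

2


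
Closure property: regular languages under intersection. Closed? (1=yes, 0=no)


Regular languages are closed under:
- Union (DFA product construction)
- Intersection (DFA product construction)
- Complement (swap accept/reject states)
- Concatenation (NFA construction)
- Kleene star (NFA construction)
intersection is in this list
Therefore: closed

1


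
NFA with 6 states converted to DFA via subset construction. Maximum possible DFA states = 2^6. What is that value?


NFA has 6 states
Subset construction: each DFA state = subset of NFA states
Maximum subsets = 2^6
2^6 = 64

64


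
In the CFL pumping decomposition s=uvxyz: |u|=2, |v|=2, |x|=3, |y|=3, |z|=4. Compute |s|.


|s| = |u| + |v| + |x| + |y| + |z|
= 2 + 2 + 3 + 3 + 4
= 4 + 3 + 7
= 7 + 7
= 14

14


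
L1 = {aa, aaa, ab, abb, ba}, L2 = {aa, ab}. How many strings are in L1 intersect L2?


L1 = {aa, aaa, ab, abb, ba}
L2 = {aa, ab}
Checking each string in L1 against L2:
  'aa': in L2? Yes
  'aaa': in L2? No
  'ab': in L2? Yes
  'abb': in L2? No
  'ba': in L2? No
Intersection = {aa, ab}
|L1 ∩ L2| = 2

2


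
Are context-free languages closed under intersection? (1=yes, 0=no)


CFL closure properties:
  Closed under: union, concatenation, Kleene star
  NOT closed under: intersection, complement
Operation 'intersection' is in not-closed list -> No (not closed)

0


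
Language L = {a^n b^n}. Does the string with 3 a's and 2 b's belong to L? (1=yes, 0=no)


Language requires equal numbers of a's and b's
PDA pushes for each 'a', pops for each 'b'
Number of a's = 3
Number of b's = 2
3 != 2 -> Reject

0


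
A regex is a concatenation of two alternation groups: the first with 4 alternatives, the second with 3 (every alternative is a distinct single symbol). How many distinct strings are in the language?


First group: 4 alternatives
Second group: 3 alternatives
Concatenation: each choice from group 1 pairs with each from group 2
Total = 4 x 3 = 12

12


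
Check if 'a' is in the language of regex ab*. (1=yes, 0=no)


Pattern: ab*
String: 'a'
Pattern requires: exactly one 'a' followed by zero or more 'b's
First char is 'a' -> OK
Rest '': all b's? Yes
Result: 1

1


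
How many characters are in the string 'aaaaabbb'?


String: 'aaaaabbb'
Counting characters:
  'a' appears 5 time(s)
  'b' appears 3 time(s)
Total length = 5 + 3 = 8

8


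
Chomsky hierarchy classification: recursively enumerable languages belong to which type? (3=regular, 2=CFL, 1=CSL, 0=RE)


Chomsky hierarchy levels:
  Type 3: Regular (DFA/NFA/regex)
  Type 2: Context-free (PDA)
  Type 1: Context-sensitive
  Type 0: Recursively enumerable (TM)
'recursively enumerable' corresponds to Type 0

0


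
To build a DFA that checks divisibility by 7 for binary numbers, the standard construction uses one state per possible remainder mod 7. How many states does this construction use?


Divisibility by 7 is tracked via the remainder mod 7: 0, 1, ..., 6
The construction assigns one state to each remainder
Number of remainders = 7

7


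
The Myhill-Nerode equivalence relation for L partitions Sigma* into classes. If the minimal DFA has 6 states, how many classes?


Myhill-Nerode theorem:
Number of equivalence classes = number of states in minimal DFA
Minimal DFA states = 6
Therefore equivalence classes = 6

6


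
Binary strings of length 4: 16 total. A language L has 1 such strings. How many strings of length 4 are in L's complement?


Alphabet: {0,1}
String length: 4
Total strings of length 4 = 2^4 = 16
Strings in L = 1
Complement = total - |L|
= 16 - 1
= 15

15


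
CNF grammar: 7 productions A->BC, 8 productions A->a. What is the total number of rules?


CNF allows two rule forms:
  A -> BC (binary): 7 rules
  A -> a (terminal): 8 rules
Total = 7 + 8 = 15

15


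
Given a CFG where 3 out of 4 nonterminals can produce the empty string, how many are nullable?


Nonterminals: {S, A, B, C}
A nonterminal is nullable if it can derive epsilon
Counting nullable nonterminals: 3
Total nullable = 3

3


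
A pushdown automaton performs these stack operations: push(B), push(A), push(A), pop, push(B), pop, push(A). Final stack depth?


Tracing stack operations:
  push(B) -> stack = [B], depth=1
  push(A) -> stack = [B,A], depth=2
  push(A) -> stack = [B,A,A], depth=3
  pop -> removed A, stack = [B,A], depth=2
  push(B) -> stack = [B,A,B], depth=3
  pop -> removed B, stack = [B,A], depth=2
  push(A) -> stack = [B,A,A], depth=3
Final depth = 3

3


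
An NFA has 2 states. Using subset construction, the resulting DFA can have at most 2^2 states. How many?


NFA has 2 states
Subset construction: each DFA state = subset of NFA states
Maximum subsets = 2^2
2^2 = 4

4


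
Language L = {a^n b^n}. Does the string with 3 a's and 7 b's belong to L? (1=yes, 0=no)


Language requires equal numbers of a's and b's
PDA pushes for each 'a', pops for each 'b'
Number of a's = 3
Number of b's = 7
3 != 7 -> Reject

0


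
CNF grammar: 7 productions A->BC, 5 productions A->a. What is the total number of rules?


CNF allows two rule forms:
  A -> BC (binary): 7 rules
  A -> a (terminal): 5 rules
Total = 7 + 5 = 12

12


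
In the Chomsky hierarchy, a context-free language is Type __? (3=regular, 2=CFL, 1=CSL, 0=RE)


Chomsky hierarchy levels:
  Type 3: Regular (DFA/NFA/regex)
  Type 2: Context-free (PDA)
  Type 1: Context-sensitive
  Type 0: Recursively enumerable (TM)
'context-free' corresponds to Type 2

2


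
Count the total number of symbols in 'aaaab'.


String: 'aaaab'
Counting characters:
  'a' appears 4 time(s)
  'b' appears 1 time(s)
Total length = 4 + 1 = 5

5


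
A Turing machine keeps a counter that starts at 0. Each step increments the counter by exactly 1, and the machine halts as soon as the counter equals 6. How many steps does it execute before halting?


Counter starts at 0. Counting sequence:
  Step 1: counter = 1
  Step 2: counter = 2
  Step 3: counter = 3
  Step 4: counter = 4
  Step 5: counter = 5
  Step 6: counter = 6
Counter reached 6 -> halt
Total steps = 6

6


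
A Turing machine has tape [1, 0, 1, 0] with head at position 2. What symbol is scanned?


Tape: [1, 0, 1, 0]
Positions: 0 1 2 3
Values:    1 0 1 0
Head at position 2
tape[2] = 1

1


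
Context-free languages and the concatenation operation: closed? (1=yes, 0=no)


CFL closure properties:
  Closed under: union, concatenation, Kleene star
  NOT closed under: intersection, complement
Operation 'concatenation' is in closed list -> Yes (closed)

1


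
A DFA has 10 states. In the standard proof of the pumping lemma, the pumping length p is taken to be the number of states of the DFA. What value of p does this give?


Pumping lemma for regular languages (standard proof):
Take p = |Q|, the number of DFA states.
Any string of length >= |Q| passes through |Q|+1 states while reading its first |Q| symbols,
so by pigeonhole some state repeats, giving the loop that can be pumped.
Here |Q| = 10
Therefore the proof uses p = 10

10


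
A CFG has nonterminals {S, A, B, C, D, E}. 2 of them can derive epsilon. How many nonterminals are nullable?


Nonterminals: {S, A, B, C, D, E}
A nonterminal is nullable if it can derive epsilon
Counting nullable nonterminals: 2
Total nullable = 2

2


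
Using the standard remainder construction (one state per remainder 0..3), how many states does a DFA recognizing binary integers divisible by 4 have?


Divisibility by 4 is tracked via the remainder mod 4: 0, 1, ..., 3
The construction assigns one state to each remainder
Number of remainders = 4

4


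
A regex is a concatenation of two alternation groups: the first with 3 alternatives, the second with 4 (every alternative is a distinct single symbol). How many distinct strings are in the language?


First group: 3 alternatives
Second group: 4 alternatives
Concatenation: each choice from group 1 pairs with each from group 2
Total = 3 x 4 = 12

12


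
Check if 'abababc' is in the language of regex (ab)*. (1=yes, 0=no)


Pattern: (ab)*
String: 'abababc'
Pattern requires: zero or more repetitions of 'ab'
Length 7 is odd -> cannot be (ab)* -> no match
Result: 0

0


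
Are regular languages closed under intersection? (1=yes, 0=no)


Regular languages are closed under:
- Union (DFA product construction)
- Intersection (DFA product construction)
- Complement (swap accept/reject states)
- Concatenation (NFA construction)
- Kleene star (NFA construction)
intersection is in this list
Therefore: closed

1


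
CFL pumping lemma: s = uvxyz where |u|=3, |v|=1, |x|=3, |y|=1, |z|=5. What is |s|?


|s| = |u| + |v| + |x| + |y| + |z|
= 3 + 1 + 3 + 1 + 5
= 4 + 3 + 6
= 7 + 6
= 13

13


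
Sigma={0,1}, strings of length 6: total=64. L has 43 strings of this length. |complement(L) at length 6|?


Alphabet: {0,1}
String length: 6
Total strings of length 6 = 2^6 = 64
Strings in L = 43
Complement = total - |L|
= 64 - 43
= 21

21


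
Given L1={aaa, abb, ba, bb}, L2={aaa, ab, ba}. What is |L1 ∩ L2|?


L1 = {aaa, abb, ba, bb}
L2 = {aaa, ab, ba}
Checking each string in L1 against L2:
  'aaa': in L2? Yes
  'abb': in L2? No
  'ba': in L2? Yes
  'bb': in L2? No
Intersection = {aaa, ba}
|L1 ∩ L2| = 2

2


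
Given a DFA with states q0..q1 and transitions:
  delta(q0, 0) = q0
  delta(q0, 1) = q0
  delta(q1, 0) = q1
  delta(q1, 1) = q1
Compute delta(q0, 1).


Looking up transition function:
delta(q0, 1) in the table
Row: q0, Column: 1
Result: q0

q0


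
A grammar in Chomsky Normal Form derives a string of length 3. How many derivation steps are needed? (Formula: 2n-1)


Chomsky Normal Form derivation:
String length n = 3
Each step either:
  - Splits a nonterminal into two (n-1 such steps)
  - Converts a nonterminal to terminal (n such steps)
Total = (n-1) + n = 2n - 1
= 2(3) - 1
= 6 - 1
= 5

5


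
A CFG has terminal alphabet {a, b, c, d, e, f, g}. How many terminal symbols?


Terminal symbols: a, b, c, d, e, f, g
Counting each: a (#1), b (#2), c (#3), d (#4), e (#5), f (#6), g (#7)
Total = 7

7


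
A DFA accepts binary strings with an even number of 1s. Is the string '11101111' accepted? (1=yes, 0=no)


DFA has 2 states: q_even (start, accept=yes) and q_odd
Processing string '11101111' character by character:
  Position 0: read '1', 1-count=1 -> q_odd
  Position 1: read '1', 1-count=2 -> q_even
  Position 2: read '1', 1-count=3 -> q_odd
  Position 3: read '0', 1-count=3 -> q_odd (no change)
  Position 4: read '1', 1-count=4 -> q_even
  Position 5: read '1', 1-count=5 -> q_odd
  Position 6: read '1', 1-count=6 -> q_even
  Position 7: read '1', 1-count=7 -> q_odd
Final state: q_odd, total 1s = 7 (odd); the DFA requires an even count -> reject

0


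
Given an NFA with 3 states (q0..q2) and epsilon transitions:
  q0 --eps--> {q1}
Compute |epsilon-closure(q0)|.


Starting from q0
Initialize closure = {q0}
Follow epsilon from q0 -> add q1
Final closure: {q0, q1}
Size = 2

2


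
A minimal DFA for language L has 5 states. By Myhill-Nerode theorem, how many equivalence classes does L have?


Myhill-Nerode theorem:
Number of equivalence classes = number of states in minimal DFA
Minimal DFA states = 5
Therefore equivalence classes = 5

5


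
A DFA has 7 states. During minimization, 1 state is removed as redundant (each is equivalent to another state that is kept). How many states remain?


Original DFA: 7 states
Redundant states removed: 1
Minimized states = original - removed
= 7 - 1
= 6

6


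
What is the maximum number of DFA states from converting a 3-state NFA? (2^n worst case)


NFA has 3 states
Subset construction: each DFA state = subset of NFA states
Maximum subsets = 2^3
2^3 = 8

8


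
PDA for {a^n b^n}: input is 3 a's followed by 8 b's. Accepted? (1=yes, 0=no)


Language requires equal numbers of a's and b's
PDA pushes for each 'a', pops for each 'b'
Number of a's = 3
Number of b's = 8
3 != 8 -> Reject

0


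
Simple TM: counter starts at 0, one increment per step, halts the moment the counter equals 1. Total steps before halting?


Counter starts at 0. Counting sequence:
  Step 1: counter = 1
Counter reached 1 -> halt
Total steps = 1

1


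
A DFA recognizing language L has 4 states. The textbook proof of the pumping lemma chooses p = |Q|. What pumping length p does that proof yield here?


Pumping lemma for regular languages (standard proof):
Take p = |Q|, the number of DFA states.
Any string of length >= |Q| passes through |Q|+1 states while reading its first |Q| symbols,
so by pigeonhole some state repeats, giving the loop that can be pumped.
Here |Q| = 4
Therefore the proof uses p = 4

4


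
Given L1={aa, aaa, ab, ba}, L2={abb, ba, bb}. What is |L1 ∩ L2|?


L1 = {aa, aaa, ab, ba}
L2 = {abb, ba, bb}
Checking each string in L1 against L2:
  'aa': in L2? No
  'aaa': in L2? No
  'ab': in L2? No
  'ba': in L2? Yes
Intersection = {ba}
|L1 ∩ L2| = 1

1


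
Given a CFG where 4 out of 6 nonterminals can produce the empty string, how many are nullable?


Nonterminals: {S, A, B, C, D, E}
A nonterminal is nullable if it can derive epsilon
Counting nullable nonterminals: 4
Total nullable = 4

4


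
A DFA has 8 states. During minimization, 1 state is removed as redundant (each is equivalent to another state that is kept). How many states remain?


Original DFA: 8 states
Redundant states removed: 1
Minimized states = original - removed
= 8 - 1
= 7

7


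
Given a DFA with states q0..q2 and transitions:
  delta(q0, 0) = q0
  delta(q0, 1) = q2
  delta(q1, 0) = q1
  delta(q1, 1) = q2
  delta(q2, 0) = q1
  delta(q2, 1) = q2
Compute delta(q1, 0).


Looking up transition function:
delta(q1, 0) in the table
Row: q1, Column: 0
Result: q1

q1


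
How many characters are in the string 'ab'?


String: 'ab'
Counting characters:
  'a' appears 1 time(s)
  'b' appears 1 time(s)
Total length = 1 + 1 = 2

2


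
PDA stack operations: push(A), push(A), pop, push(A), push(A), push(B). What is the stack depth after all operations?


Tracing stack operations:
  push(A) -> stack = [A], depth=1
  push(A) -> stack = [A,A], depth=2
  pop -> removed A, stack = [A], depth=1
  push(A) -> stack = [A,A], depth=2
  push(A) -> stack = [A,A,A], depth=3
  push(B) -> stack = [A,A,A,B], depth=4
Final depth = 4

4


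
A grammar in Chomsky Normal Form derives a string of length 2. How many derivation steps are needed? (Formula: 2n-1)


Chomsky Normal Form derivation:
String length n = 2
Each step either:
  - Splits a nonterminal into two (n-1 such steps)
  - Converts a nonterminal to terminal (n such steps)
Total = (n-1) + n = 2n - 1
= 2(2) - 1
= 4 - 1
= 3

3


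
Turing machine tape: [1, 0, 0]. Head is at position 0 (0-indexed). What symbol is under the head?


Tape: [1, 0, 0]
Positions: 0 1 2
Values:    1 0 0
Head at position 0
tape[0] = 1

1


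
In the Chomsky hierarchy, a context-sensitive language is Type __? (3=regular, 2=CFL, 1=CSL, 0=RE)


Chomsky hierarchy levels:
  Type 3: Regular (DFA/NFA/regex)
  Type 2: Context-free (PDA)
  Type 1: Context-sensitive
  Type 0: Recursively enumerable (TM)
'context-sensitive' corresponds to Type 1

1


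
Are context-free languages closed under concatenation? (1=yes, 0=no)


CFL closure properties:
  Closed under: union, concatenation, Kleene star
  NOT closed under: intersection, complement
Operation 'concatenation' is in closed list -> Yes (closed)

1


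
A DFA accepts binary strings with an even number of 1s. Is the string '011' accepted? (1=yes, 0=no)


DFA has 2 states: q_even (start, accept=yes) and q_odd
Processing string '011' character by character:
  Position 0: read '0', 1-count=0 -> q_even (no change)
  Position 1: read '1', 1-count=1 -> q_odd
  Position 2: read '1', 1-count=2 -> q_even
Final state: q_even, total 1s = 2 (even); the DFA requires an even count -> accept

1


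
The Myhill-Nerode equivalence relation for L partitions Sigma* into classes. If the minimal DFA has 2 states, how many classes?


Myhill-Nerode theorem:
Number of equivalence classes = number of states in minimal DFA
Minimal DFA states = 2
Therefore equivalence classes = 2

2


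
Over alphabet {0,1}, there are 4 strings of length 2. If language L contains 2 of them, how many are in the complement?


Alphabet: {0,1}
String length: 2
Total strings of length 2 = 2^2 = 4
Strings in L = 2
Complement = total - |L|
= 4 - 2
= 2

2


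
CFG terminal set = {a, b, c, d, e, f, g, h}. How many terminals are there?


Terminal symbols: a, b, c, d, e, f, g, h
Counting each: a (#1), b (#2), c (#3), d (#4), e (#5), f (#6), g (#7), h (#8)
Total = 8

8


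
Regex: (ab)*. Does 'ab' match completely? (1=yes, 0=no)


Pattern: (ab)*
String: 'ab'
Pattern requires: zero or more repetitions of 'ab'
Pairs: ['ab']
All pairs are 'ab'? Yes
Result: 1

1


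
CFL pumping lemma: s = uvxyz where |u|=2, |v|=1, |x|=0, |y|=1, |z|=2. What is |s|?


|s| = |u| + |v| + |x| + |y| + |z|
= 2 + 1 + 0 + 1 + 2
= 3 + 0 + 3
= 3 + 3
= 6

6


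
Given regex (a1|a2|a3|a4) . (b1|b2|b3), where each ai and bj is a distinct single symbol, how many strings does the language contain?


First group: 4 alternatives
Second group: 3 alternatives
Concatenation: each choice from group 1 pairs with each from group 2
Total = 4 x 3 = 12

12


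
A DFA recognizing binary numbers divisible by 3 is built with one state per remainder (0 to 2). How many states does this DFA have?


Divisibility by 3 is tracked via the remainder mod 3: 0, 1, ..., 2
The construction assigns one state to each remainder
Number of remainders = 3

3


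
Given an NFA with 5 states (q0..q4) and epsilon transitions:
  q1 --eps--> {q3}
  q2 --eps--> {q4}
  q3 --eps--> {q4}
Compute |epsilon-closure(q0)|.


Starting from q0
Initialize closure = {q0}
q0 has no outgoing epsilon transitions -> nothing to add
Final closure: {q0}
Size = 1

1


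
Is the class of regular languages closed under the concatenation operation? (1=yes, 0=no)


Regular languages are closed under:
- Union (DFA product construction)
- Intersection (DFA product construction)
- Complement (swap accept/reject states)
- Concatenation (NFA construction)
- Kleene star (NFA construction)
concatenation is in this list
Therefore: closed

1


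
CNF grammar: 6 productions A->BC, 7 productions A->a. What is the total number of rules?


CNF allows two rule forms:
  A -> BC (binary): 6 rules
  A -> a (terminal): 7 rules
Total = 6 + 7 = 13

13


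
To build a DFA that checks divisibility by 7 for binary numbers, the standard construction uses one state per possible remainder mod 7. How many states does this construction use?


Divisibility by 7 is tracked via the remainder mod 7: 0, 1, ..., 6
The construction assigns one state to each remainder
Number of remainders = 7

7


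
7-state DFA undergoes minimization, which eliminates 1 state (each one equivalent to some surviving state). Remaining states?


Original DFA: 7 states
Redundant states removed: 1
Minimized states = original - removed
= 7 - 1
= 6

6


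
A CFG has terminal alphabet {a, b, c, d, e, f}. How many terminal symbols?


Terminal symbols: a, b, c, d, e, f
Counting each: a (#1), b (#2), c (#3), d (#4), e (#5), f (#6)
Total = 6

6


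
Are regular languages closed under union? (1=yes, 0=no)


Regular languages are closed under:
- Union (DFA product construction)
- Intersection (DFA product construction)
- Complement (swap accept/reject states)
- Concatenation (NFA construction)
- Kleene star (NFA construction)
union is in this list
Therefore: closed

1


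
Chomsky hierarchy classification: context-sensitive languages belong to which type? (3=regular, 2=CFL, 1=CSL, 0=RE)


Chomsky hierarchy levels:
  Type 3: Regular (DFA/NFA/regex)
  Type 2: Context-free (PDA)
  Type 1: Context-sensitive
  Type 0: Recursively enumerable (TM)
'context-sensitive' corresponds to Type 1

1


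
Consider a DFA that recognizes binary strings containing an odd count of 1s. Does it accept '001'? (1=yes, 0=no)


DFA has 2 states: q_even (start, accept=no) and q_odd
Processing string '001' character by character:
  Position 0: read '0', 1-count=0 -> q_even (no change)
  Position 1: read '0', 1-count=0 -> q_even (no change)
  Position 2: read '1', 1-count=1 -> q_odd
Final state: q_odd, total 1s = 1 (odd); the DFA requires an odd count -> accept

1


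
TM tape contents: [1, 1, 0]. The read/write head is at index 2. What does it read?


Tape: [1, 1, 0]
Positions: 0 1 2
Values:    1 1 0
Head at position 2
tape[2] = 0

0


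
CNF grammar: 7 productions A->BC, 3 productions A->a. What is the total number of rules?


CNF allows two rule forms:
  A -> BC (binary): 7 rules
  A -> a (terminal): 3 rules
Total = 7 + 3 = 10

10


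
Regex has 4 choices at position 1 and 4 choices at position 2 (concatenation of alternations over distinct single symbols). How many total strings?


First group: 4 alternatives
Second group: 4 alternatives
Concatenation: each choice from group 1 pairs with each from group 2
Total = 4 x 4 = 16

16


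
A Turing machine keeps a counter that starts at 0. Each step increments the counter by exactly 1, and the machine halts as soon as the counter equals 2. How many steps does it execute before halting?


Counter starts at 0. Counting sequence:
  Step 1: counter = 1
  Step 2: counter = 2
Counter reached 2 -> halt
Total steps = 2

2


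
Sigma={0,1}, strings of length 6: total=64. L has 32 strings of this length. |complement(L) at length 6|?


Alphabet: {0,1}
String length: 6
Total strings of length 6 = 2^6 = 64
Strings in L = 32
Complement = total - |L|
= 64 - 32
= 32

32


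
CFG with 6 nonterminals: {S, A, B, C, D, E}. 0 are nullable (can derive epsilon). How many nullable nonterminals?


Nonterminals: {S, A, B, C, D, E}
A nonterminal is nullable if it can derive epsilon
Counting nullable nonterminals: 0
Total nullable = 0

0


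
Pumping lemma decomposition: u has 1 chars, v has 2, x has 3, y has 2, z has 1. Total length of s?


|s| = |u| + |v| + |x| + |y| + |z|
= 1 + 2 + 3 + 2 + 1
= 3 + 3 + 3
= 6 + 3
= 9

9


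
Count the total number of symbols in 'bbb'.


String: 'bbb'
Counting characters:
  'b' appears 3 time(s)
Total length = 0 + 3 = 3

3


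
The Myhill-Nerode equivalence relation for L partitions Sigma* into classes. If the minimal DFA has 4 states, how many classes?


Myhill-Nerode theorem:
Number of equivalence classes = number of states in minimal DFA
Minimal DFA states = 4
Therefore equivalence classes = 4

4


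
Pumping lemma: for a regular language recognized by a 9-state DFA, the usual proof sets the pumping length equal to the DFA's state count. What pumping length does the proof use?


Pumping lemma for regular languages (standard proof):
Take p = |Q|, the number of DFA states.
Any string of length >= |Q| passes through |Q|+1 states while reading its first |Q| symbols,
so by pigeonhole some state repeats, giving the loop that can be pumped.
Here |Q| = 9
Therefore the proof uses p = 9

9


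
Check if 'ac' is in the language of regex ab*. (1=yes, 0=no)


Pattern: ab*
String: 'ac'
Pattern requires: exactly one 'a' followed by zero or more 'b's
First char is 'a' -> OK
Rest 'c': all b's? No
Result: 0

0


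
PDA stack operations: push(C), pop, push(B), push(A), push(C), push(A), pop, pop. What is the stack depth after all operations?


Tracing stack operations:
  push(C) -> stack = [C], depth=1
  pop -> removed C, stack = [], depth=0
  push(B) -> stack = [B], depth=1
  push(A) -> stack = [B,A], depth=2
  push(C) -> stack = [B,A,C], depth=3
  push(A) -> stack = [B,A,C,A], depth=4
  pop -> removed A, stack = [B,A,C], depth=3
  pop -> removed C, stack = [B,A], depth=2
Final depth = 2

2


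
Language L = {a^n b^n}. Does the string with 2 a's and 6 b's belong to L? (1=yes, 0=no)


Language requires equal numbers of a's and b's
PDA pushes for each 'a', pops for each 'b'
Number of a's = 2
Number of b's = 6
2 != 6 -> Reject

0


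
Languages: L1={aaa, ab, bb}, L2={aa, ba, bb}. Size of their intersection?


L1 = {aaa, ab, bb}
L2 = {aa, ba, bb}
Checking each string in L1 against L2:
  'aaa': in L2? No
  'ab': in L2? No
  'bb': in L2? Yes
Intersection = {bb}
|L1 ∩ L2| = 1

1


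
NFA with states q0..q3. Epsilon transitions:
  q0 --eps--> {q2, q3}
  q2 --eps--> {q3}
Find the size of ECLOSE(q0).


Starting from q0
Initialize closure = {q0}
Follow epsilon from q0 -> add q2
Follow epsilon from q0 -> add q3
Final closure: {q0, q2, q3}
Size = 3

3


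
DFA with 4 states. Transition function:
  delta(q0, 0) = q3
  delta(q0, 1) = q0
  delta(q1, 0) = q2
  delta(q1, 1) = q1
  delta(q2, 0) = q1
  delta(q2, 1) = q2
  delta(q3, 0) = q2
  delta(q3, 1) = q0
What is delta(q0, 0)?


Looking up transition function:
delta(q0, 0) in the table
Row: q0, Column: 0
Result: q3

q3


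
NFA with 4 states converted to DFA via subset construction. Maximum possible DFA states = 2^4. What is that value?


NFA has 4 states
Subset construction: each DFA state = subset of NFA states
Maximum subsets = 2^4
2^4 = 16

16


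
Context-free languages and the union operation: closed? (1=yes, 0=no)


CFL closure properties:
  Closed under: union, concatenation, Kleene star
  NOT closed under: intersection, complement
Operation 'union' is in closed list -> Yes (closed)

1


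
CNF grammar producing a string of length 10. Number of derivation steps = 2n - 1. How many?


Chomsky Normal Form derivation:
String length n = 10
Each step either:
  - Splits a nonterminal into two (n-1 such steps)
  - Converts a nonterminal to terminal (n such steps)
Total = (n-1) + n = 2n - 1
= 2(10) - 1
= 20 - 1
= 19

19


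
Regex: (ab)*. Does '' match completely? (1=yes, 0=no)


Pattern: (ab)*
String: ''
Pattern requires: zero or more repetitions of 'ab'
Pairs: []
All pairs are 'ab'? Yes
Result: 1

1
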